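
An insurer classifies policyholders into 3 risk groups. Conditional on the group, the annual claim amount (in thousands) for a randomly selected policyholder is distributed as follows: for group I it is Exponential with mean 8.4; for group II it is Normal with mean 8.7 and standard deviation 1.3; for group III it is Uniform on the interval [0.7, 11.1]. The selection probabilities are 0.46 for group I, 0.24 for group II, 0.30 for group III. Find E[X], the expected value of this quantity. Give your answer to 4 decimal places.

7.7220

Component means — I: 8.4; II: 8.7; III: 5.9.
E[X] = 0.46·8.4 + 0.24·8.7 + 0.3·5.9 = 7.722.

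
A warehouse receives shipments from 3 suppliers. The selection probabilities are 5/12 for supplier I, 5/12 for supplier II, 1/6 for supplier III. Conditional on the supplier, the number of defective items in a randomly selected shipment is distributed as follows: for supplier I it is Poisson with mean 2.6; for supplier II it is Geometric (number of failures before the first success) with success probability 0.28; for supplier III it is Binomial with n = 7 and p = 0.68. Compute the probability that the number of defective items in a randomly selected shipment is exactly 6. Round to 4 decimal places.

Conditional on each supplier, P(X = 6): I: 0.0318671; II: 0.0390079; III: 0.221463.
By total probability, P(X = 6) = 0.416667·0.0318671 + 0.416667·0.0390079 + 0.166667·0.221463 = 0.0664418.

0.0664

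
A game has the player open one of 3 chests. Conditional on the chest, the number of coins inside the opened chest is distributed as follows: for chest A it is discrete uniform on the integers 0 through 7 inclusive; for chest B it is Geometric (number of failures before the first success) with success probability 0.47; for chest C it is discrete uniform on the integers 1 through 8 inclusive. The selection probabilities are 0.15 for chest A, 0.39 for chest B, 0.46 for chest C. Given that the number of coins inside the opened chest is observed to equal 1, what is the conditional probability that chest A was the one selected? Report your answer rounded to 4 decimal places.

0.1081

Likelihoods P(X=1 | ·): A: 0.125; B: 0.2491; C: 0.125.
Posterior ∝ prior × likelihood. Numerator for A: 0.15·0.125 = 0.01875.
Normalizing constant: 0.15·0.125 + 0.39·0.2491 + 0.46·0.125 = 0.173399.
P(A | observation) = 0.01875 / 0.173399 = 0.108132.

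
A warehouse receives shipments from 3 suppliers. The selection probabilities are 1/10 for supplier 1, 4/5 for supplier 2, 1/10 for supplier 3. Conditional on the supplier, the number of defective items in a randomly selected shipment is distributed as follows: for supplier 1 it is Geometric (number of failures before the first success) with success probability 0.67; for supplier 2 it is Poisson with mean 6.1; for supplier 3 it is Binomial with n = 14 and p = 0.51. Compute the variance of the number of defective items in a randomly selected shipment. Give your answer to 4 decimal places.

8.3473

Per component, 1: μ=0.492537, E[X²]=0.977723; 2: μ=6.1, E[X²]=43.31; 3: μ=7.14, E[X²]=54.4782.
E[X] = 0.1·0.492537 + 0.8·6.1 + 0.1·7.14 = 5.64325.
E[X²] = 0.1·0.977723 + 0.8·43.31 + 0.1·54.4782 = 40.1936.
Var(X) = E[X²] − (E[X])² = 40.1936 − 31.8463 = 8.34728.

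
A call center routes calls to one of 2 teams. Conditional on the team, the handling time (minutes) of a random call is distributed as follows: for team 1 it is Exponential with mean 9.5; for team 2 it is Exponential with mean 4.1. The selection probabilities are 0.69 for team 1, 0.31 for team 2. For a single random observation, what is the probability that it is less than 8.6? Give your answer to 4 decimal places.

Conditional on each team, P(X < 8.6): 1: 0.595565; 2: 0.877245.
By total probability, P(X < 8.6) = 0.69·0.595565 + 0.31·0.877245 = 0.682885.

0.6829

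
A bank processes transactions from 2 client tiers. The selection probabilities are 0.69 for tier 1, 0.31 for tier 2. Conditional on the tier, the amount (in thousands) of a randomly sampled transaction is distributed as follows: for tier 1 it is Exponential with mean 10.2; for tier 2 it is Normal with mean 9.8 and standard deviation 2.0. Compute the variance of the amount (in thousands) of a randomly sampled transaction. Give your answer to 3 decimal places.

73.062

Per component, 1: μ=10.2, E[X²]=208.08; 2: μ=9.8, E[X²]=100.04.
E[X] = 0.69·10.2 + 0.31·9.8 = 10.076.
E[X²] = 0.69·208.08 + 0.31·100.04 = 174.588.
Var(X) = E[X²] − (E[X])² = 174.588 − 101.526 = 73.0618.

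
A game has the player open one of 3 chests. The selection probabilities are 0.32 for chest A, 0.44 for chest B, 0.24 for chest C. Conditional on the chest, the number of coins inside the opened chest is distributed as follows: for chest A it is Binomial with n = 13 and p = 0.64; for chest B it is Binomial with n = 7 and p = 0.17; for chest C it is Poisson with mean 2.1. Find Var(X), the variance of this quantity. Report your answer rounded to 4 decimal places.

12.1136

Per component, A: μ=8.32, E[X²]=72.2176; B: μ=1.19, E[X²]=2.4038; C: μ=2.1, E[X²]=6.51.
E[X] = 0.32·8.32 + 0.44·1.19 + 0.24·2.1 = 3.69.
E[X²] = 0.32·72.2176 + 0.44·2.4038 + 0.24·6.51 = 25.7297.
Var(X) = E[X²] − (E[X])² = 25.7297 − 13.6161 = 12.1136.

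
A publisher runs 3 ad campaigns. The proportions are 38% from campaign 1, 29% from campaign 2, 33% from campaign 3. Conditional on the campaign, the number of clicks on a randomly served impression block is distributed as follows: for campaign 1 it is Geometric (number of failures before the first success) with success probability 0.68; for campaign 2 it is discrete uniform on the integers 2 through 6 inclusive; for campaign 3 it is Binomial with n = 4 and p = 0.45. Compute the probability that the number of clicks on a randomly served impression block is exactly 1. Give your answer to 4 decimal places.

Conditional on each campaign, P(X = 1): 1: 0.2176; 2: 0; 3: 0.299475.
By total probability, P(X = 1) = 0.38·0.2176 + 0.29·0 + 0.33·0.299475 = 0.181515.

0.1815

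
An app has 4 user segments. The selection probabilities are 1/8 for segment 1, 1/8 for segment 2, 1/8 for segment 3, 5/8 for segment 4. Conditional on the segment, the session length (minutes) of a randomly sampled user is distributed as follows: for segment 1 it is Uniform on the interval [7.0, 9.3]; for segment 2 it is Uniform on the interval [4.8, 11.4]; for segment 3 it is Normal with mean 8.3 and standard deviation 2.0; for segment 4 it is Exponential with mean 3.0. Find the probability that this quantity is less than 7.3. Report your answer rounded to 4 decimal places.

0.6724

Conditional on each segment, P(X < 7.3): 1: 0.130435; 2: 0.378788; 3: 0.308538; 4: 0.912256.
By total probability, P(X < 7.3) = 0.125·0.130435 + 0.125·0.378788 + 0.125·0.308538 + 0.625·0.912256 = 0.67238.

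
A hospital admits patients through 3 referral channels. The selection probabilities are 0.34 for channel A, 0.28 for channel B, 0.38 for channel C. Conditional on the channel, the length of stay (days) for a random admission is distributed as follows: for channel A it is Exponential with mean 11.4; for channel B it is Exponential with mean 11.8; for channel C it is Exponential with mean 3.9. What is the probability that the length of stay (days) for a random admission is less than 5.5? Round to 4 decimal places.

0.5217

Conditional on each channel, P(X < 5.5): A: 0.382735; B: 0.372557; C: 0.755919.
By total probability, P(X < 5.5) = 0.34·0.382735 + 0.28·0.372557 + 0.38·0.755919 = 0.521695.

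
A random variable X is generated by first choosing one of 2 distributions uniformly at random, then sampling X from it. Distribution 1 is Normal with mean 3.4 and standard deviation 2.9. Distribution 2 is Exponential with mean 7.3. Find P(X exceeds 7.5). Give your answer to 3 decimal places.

0.218

Conditional on each component, P(X > 7.5): 1: 0.0787113; 2: 0.357937.
By total probability, P(X > 7.5) = 0.5·0.0787113 + 0.5·0.357937 = 0.218324.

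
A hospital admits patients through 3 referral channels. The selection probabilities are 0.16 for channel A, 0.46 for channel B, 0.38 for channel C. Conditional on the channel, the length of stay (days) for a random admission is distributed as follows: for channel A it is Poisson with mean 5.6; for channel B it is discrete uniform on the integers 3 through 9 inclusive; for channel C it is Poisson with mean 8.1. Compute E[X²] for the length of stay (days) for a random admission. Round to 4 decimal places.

52.3234

For each component E[X²] = Var + (mean)², giving A: 36.96; B: 40; C: 73.71.
Overall E[X²] = 0.16·36.96 + 0.46·40 + 0.38·73.71 = 52.3234.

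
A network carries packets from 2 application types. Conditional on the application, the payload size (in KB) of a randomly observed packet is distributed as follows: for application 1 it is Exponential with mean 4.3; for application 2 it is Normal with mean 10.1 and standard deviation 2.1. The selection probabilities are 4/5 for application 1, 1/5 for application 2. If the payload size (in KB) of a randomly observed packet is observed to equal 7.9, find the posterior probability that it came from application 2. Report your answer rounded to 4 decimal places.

0.4255

Likelihoods f(7.9 | ·): 1: 0.0370375; 2: 0.109741.
Posterior ∝ prior × likelihood. Numerator for 2: 0.2·0.109741 = 0.0219483.
Normalizing constant: 0.8·0.0370375 + 0.2·0.109741 = 0.0515783.
P(2 | observation) = 0.0219483 / 0.0515783 = 0.425533.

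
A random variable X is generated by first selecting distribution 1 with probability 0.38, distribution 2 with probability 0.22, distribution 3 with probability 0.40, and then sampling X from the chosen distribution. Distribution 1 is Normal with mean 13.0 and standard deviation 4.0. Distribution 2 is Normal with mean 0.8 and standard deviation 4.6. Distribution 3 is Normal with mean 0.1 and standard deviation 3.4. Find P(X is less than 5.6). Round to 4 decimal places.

0.5784

Conditional on each component, P(X < 5.6): 1: 0.0321568; 2: 0.851637; 3: 0.947131.
By total probability, P(X < 5.6) = 0.38·0.0321568 + 0.22·0.851637 + 0.4·0.947131 = 0.578432.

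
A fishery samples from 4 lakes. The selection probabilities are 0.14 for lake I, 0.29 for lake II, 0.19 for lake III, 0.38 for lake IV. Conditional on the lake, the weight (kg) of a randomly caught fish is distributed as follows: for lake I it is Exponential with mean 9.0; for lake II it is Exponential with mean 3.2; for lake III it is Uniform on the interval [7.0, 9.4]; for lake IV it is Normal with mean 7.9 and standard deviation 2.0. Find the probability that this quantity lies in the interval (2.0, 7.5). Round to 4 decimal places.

Conditional on each lake, P(2.0 < X < 7.5): I: 0.366139; II: 0.439294; III: 0.208333; IV: 0.419151.
By total probability, P(2.0 < X < 7.5) = 0.14·0.366139 + 0.29·0.439294 + 0.19·0.208333 + 0.38·0.419151 = 0.377516.

0.3775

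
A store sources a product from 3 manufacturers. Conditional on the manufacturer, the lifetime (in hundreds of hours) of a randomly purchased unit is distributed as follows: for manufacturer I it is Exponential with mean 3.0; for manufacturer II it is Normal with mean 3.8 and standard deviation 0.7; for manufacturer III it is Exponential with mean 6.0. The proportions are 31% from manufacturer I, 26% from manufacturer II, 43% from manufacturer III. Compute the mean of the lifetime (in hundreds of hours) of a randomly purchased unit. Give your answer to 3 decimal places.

4.498

Component means — I: 3; II: 3.8; III: 6.
E[X] = 0.31·3 + 0.26·3.8 + 0.43·6 = 4.498.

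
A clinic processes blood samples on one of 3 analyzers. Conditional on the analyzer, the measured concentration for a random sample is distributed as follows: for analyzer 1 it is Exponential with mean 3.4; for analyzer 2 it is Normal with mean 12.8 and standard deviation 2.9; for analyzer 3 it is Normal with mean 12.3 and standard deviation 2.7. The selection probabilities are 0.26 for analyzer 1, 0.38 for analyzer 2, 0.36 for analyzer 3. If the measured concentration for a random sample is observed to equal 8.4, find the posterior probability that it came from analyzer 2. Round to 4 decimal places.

Likelihoods f(8.4 | ·): 1: 0.0248633; 2: 0.0435145; 3: 0.0520578.
Posterior ∝ prior × likelihood. Numerator for 2: 0.38·0.0435145 = 0.0165355.
Normalizing constant: 0.26·0.0248633 + 0.38·0.0435145 + 0.36·0.0520578 = 0.0417408.
P(2 | observation) = 0.0165355 / 0.0417408 = 0.396148.

0.3961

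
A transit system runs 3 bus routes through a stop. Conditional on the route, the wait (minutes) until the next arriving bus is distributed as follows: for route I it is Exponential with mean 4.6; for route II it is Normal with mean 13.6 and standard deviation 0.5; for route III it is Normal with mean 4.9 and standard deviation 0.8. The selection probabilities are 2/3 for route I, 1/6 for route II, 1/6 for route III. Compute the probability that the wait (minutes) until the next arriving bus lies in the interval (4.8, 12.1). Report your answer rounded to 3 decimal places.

0.279

Conditional on each route, P(4.8 < X < 12.1): I: 0.28018; II: 0.0013499; III: 0.549738.
By total probability, P(4.8 < X < 12.1) = 0.666667·0.28018 + 0.166667·0.0013499 + 0.166667·0.549738 = 0.278635.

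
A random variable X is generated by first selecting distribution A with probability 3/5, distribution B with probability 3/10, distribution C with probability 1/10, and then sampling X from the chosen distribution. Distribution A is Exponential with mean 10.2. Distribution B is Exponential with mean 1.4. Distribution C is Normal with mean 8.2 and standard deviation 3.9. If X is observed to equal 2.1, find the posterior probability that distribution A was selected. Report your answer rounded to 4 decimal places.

Likelihoods f(2.1 | ·): A: 0.0797969; B: 0.159379; C: 0.0301032.
Posterior ∝ prior × likelihood. Numerator for A: 0.6·0.0797969 = 0.0478782.
Normalizing constant: 0.6·0.0797969 + 0.3·0.159379 + 0.1·0.0301032 = 0.0987021.
P(A | observation) = 0.0478782 / 0.0987021 = 0.485078.

0.4851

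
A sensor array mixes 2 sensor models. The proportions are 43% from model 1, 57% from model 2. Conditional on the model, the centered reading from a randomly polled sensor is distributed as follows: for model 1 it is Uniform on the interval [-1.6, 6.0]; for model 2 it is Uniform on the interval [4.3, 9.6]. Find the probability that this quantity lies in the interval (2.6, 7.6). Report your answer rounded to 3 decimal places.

Conditional on each model, P(2.6 < X < 7.6): 1: 0.447368; 2: 0.622642.
By total probability, P(2.6 < X < 7.6) = 0.43·0.447368 + 0.57·0.622642 = 0.547274.

0.547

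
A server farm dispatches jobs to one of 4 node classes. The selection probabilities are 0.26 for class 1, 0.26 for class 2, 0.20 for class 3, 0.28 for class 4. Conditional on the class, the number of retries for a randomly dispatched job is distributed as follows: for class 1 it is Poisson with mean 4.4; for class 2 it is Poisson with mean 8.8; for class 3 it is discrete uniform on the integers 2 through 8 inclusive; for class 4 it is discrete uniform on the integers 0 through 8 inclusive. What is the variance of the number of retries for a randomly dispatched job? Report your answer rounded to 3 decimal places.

9.922

Per component, 1: μ=4.4, E[X²]=23.76; 2: μ=8.8, E[X²]=86.24; 3: μ=5, E[X²]=29; 4: μ=4, E[X²]=22.6667.
E[X] = 0.26·4.4 + 0.26·8.8 + 0.2·5 + 0.28·4 = 5.552.
E[X²] = 0.26·23.76 + 0.26·86.24 + 0.2·29 + 0.28·22.6667 = 40.7467.
Var(X) = E[X²] − (E[X])² = 40.7467 − 30.8247 = 9.92196.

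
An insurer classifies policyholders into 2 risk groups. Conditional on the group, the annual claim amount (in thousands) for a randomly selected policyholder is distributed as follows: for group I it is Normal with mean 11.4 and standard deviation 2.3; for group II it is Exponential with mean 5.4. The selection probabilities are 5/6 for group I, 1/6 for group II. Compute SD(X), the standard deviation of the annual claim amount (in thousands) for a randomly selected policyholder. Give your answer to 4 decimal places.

Per component, I: μ=11.4, E[X²]=135.25; II: μ=5.4, E[X²]=58.32.
E[X] = 0.833333·11.4 + 0.166667·5.4 = 10.4.
E[X²] = 0.833333·135.25 + 0.166667·58.32 = 122.428.
Var(X) = E[X²] − (E[X])² = 122.428 − 108.16 = 14.2683.
SD(X) = √14.2683 = 3.77734.

3.7773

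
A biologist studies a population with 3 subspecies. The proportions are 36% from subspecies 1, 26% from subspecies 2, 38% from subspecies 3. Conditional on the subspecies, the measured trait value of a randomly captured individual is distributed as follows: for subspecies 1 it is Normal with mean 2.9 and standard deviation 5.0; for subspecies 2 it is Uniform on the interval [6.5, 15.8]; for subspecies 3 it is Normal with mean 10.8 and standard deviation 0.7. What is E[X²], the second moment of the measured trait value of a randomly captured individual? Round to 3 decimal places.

90.735

For each component E[X²] = Var + (mean)², giving 1: 33.41; 2: 131.53; 3: 117.13.
Overall E[X²] = 0.36·33.41 + 0.26·131.53 + 0.38·117.13 = 90.7348.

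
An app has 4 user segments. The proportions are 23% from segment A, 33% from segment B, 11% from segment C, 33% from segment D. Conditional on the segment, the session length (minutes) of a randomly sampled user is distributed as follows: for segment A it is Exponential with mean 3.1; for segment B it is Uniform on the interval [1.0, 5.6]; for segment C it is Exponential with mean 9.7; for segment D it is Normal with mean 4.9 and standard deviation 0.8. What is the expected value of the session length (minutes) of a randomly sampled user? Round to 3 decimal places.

4.486

Component means — A: 3.1; B: 3.3; C: 9.7; D: 4.9.
E[X] = 0.23·3.1 + 0.33·3.3 + 0.11·9.7 + 0.33·4.9 = 4.486.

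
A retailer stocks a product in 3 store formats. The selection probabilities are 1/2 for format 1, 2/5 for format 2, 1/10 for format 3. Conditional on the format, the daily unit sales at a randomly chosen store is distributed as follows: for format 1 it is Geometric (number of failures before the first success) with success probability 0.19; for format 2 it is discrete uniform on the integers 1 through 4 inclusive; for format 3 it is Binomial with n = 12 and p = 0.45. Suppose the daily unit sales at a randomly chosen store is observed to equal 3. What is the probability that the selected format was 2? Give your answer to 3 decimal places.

Likelihoods P(X=3 | ·): 1: 0.100974; 2: 0.25; 3: 0.0923261.
Posterior ∝ prior × likelihood. Numerator for 2: 0.4·0.25 = 0.1.
Normalizing constant: 0.5·0.100974 + 0.4·0.25 + 0.1·0.0923261 = 0.15972.
P(2 | observation) = 0.1 / 0.15972 = 0.626098.

0.626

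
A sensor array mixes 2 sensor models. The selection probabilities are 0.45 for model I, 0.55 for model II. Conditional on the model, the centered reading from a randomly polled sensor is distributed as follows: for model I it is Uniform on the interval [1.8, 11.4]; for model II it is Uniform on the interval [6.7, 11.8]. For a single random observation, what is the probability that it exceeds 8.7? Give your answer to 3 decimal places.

Conditional on each model, P(X > 8.7): I: 0.28125; II: 0.607843.
By total probability, P(X > 8.7) = 0.45·0.28125 + 0.55·0.607843 = 0.460876.

0.461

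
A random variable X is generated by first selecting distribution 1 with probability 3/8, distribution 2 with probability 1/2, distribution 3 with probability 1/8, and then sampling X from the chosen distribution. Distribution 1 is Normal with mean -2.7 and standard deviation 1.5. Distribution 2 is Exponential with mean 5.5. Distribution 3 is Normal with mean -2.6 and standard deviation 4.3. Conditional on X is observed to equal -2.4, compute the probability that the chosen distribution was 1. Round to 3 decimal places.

0.894

Likelihoods f(-2.4 | ·): 1: 0.260695; 2: 0; 3: 0.092677.
Posterior ∝ prior × likelihood. Numerator for 1: 0.375·0.260695 = 0.0977607.
Normalizing constant: 0.375·0.260695 + 0.5·0 + 0.125·0.092677 = 0.109345.
P(1 | observation) = 0.0977607 / 0.109345 = 0.894055.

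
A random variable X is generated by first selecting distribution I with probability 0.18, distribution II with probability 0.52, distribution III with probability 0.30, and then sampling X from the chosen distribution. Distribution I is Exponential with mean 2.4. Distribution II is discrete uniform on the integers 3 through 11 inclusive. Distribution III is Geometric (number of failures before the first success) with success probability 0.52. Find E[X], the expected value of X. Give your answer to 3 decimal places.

Component means — I: 2.4; II: 7; III: 0.923077.
E[X] = 0.18·2.4 + 0.52·7 + 0.3·0.923077 = 4.34892.

4.349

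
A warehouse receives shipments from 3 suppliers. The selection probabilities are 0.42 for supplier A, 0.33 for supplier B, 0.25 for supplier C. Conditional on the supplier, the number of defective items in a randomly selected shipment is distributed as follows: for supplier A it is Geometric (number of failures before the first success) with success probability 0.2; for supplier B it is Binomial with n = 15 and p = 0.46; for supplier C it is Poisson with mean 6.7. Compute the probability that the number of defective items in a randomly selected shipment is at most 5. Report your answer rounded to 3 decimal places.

Conditional on each supplier, P(X ≤ 5): A: 0.737856; B: 0.235921; C: 0.340649.
By total probability, P(X ≤ 5) = 0.42·0.737856 + 0.33·0.235921 + 0.25·0.340649 = 0.472916.

0.473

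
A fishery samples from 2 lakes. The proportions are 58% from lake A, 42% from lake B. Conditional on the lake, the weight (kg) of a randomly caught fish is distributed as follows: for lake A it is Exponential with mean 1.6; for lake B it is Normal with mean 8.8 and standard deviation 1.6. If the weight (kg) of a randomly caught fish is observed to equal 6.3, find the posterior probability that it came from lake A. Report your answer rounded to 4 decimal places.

Likelihoods f(6.3 | ·): A: 0.0121856; B: 0.0735606.
Posterior ∝ prior × likelihood. Numerator for A: 0.58·0.0121856 = 0.00706762.
Normalizing constant: 0.58·0.0121856 + 0.42·0.0735606 = 0.0379631.
P(A | observation) = 0.00706762 / 0.0379631 = 0.186171.

0.1862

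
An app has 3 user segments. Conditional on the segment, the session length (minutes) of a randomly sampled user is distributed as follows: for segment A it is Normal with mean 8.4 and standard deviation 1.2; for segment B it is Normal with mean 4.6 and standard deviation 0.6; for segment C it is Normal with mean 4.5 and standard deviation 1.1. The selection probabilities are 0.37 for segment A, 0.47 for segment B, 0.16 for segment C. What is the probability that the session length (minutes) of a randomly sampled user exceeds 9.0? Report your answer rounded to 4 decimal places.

Conditional on each segment, P(X > 9.0): A: 0.308538; B: 1.12244e-13; C: 2.14843e-05.
By total probability, P(X > 9.0) = 0.37·0.308538 + 0.47·1.12244e-13 + 0.16·2.14843e-05 = 0.114162.

0.1142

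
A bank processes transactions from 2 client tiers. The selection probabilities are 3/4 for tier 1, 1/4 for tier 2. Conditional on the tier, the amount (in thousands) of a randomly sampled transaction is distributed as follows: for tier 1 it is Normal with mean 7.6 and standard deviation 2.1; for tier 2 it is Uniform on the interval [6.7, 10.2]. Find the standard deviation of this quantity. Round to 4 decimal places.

Per component, 1: μ=7.6, E[X²]=62.17; 2: μ=8.45, E[X²]=72.4233.
E[X] = 0.75·7.6 + 0.25·8.45 = 7.8125.
E[X²] = 0.75·62.17 + 0.25·72.4233 = 64.7333.
Var(X) = E[X²] − (E[X])² = 64.7333 − 61.0352 = 3.69818.
SD(X) = √3.69818 = 1.92306.

1.9231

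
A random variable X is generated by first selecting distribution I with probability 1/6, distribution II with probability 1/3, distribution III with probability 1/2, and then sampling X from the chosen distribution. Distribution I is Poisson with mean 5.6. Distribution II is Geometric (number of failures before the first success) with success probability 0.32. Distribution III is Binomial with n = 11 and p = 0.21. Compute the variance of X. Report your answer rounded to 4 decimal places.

5.6379

Per component, I: μ=5.6, E[X²]=36.96; II: μ=2.125, E[X²]=11.1562; III: μ=2.31, E[X²]=7.161.
E[X] = 0.166667·5.6 + 0.333333·2.125 + 0.5·2.31 = 2.79667.
E[X²] = 0.166667·36.96 + 0.333333·11.1562 + 0.5·7.161 = 13.4592.
Var(X) = E[X²] − (E[X])² = 13.4592 − 7.82134 = 5.63791.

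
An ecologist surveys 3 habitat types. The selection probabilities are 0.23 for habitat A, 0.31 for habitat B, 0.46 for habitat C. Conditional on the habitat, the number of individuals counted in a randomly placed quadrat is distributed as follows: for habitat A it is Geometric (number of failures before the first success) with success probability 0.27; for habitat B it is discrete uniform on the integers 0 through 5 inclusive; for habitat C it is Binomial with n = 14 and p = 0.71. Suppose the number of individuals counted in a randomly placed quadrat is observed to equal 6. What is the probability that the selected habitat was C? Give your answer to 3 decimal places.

0.485

Likelihoods P(X=6 | ·): A: 0.0408602; B: 0; C: 0.0192437.
Posterior ∝ prior × likelihood. Numerator for C: 0.46·0.0192437 = 0.00885212.
Normalizing constant: 0.23·0.0408602 + 0.31·0 + 0.46·0.0192437 = 0.01825.
P(C | observation) = 0.00885212 / 0.01825 = 0.485048.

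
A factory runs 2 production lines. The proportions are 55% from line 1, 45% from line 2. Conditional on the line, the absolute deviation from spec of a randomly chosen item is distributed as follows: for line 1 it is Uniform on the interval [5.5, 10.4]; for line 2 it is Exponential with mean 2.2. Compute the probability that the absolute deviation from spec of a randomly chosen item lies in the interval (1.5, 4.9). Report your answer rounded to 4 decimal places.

Conditional on each line, P(1.5 < X < 4.9): 1: 0; 2: 0.397875.
By total probability, P(1.5 < X < 4.9) = 0.55·0 + 0.45·0.397875 = 0.179044.

0.1790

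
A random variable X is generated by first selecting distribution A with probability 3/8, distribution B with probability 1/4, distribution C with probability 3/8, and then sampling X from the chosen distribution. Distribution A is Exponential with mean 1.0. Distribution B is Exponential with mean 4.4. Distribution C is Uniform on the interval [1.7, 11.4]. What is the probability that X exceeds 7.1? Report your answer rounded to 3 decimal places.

0.216

Conditional on each component, P(X > 7.1): A: 0.000825105; B: 0.199162; C: 0.443299.
By total probability, P(X > 7.1) = 0.375·0.000825105 + 0.25·0.199162 + 0.375·0.443299 = 0.216337.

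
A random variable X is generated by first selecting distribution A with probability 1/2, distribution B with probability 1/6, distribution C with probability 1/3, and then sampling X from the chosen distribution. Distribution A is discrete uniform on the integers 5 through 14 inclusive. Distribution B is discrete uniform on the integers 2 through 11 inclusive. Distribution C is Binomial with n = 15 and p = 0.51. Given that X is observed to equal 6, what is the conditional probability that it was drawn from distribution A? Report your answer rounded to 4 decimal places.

0.4368

Likelihoods P(X=6 | ·): A: 0.1; B: 0.1; C: 0.143413.
Posterior ∝ prior × likelihood. Numerator for A: 0.5·0.1 = 0.05.
Normalizing constant: 0.5·0.1 + 0.166667·0.1 + 0.333333·0.143413 = 0.114471.
P(A | observation) = 0.05 / 0.114471 = 0.436791.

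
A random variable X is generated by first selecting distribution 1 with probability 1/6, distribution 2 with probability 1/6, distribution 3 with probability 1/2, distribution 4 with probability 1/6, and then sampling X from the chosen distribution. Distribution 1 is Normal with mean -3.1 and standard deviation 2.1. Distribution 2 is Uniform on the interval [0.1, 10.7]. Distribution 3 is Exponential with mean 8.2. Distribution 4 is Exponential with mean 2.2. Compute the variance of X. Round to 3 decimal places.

Per component, 1: μ=-3.1, E[X²]=14.02; 2: μ=5.4, E[X²]=38.5233; 3: μ=8.2, E[X²]=134.48; 4: μ=2.2, E[X²]=9.68.
E[X] = 0.166667·-3.1 + 0.166667·5.4 + 0.5·8.2 + 0.166667·2.2 = 4.85.
E[X²] = 0.166667·14.02 + 0.166667·38.5233 + 0.5·134.48 + 0.166667·9.68 = 77.6106.
Var(X) = E[X²] − (E[X])² = 77.6106 − 23.5225 = 54.0881.

54.088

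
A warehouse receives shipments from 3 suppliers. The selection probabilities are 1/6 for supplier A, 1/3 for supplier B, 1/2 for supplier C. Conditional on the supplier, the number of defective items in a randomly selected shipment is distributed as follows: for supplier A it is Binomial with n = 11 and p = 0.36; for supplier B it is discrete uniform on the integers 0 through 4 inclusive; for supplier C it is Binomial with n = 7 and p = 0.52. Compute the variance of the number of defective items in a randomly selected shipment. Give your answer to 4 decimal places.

2.6329

Per component, A: μ=3.96, E[X²]=18.216; B: μ=2, E[X²]=6; C: μ=3.64, E[X²]=14.9968.
E[X] = 0.166667·3.96 + 0.333333·2 + 0.5·3.64 = 3.14667.
E[X²] = 0.166667·18.216 + 0.333333·6 + 0.5·14.9968 = 12.5344.
Var(X) = E[X²] − (E[X])² = 12.5344 − 9.90151 = 2.63289.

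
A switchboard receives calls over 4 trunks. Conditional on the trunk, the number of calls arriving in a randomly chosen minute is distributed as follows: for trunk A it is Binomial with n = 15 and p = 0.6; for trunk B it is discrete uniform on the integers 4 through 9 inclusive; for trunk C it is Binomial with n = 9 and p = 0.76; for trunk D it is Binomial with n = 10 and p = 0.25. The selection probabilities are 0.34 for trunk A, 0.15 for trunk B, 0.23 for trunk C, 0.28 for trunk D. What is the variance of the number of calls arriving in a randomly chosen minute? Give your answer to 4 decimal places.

9.1589

Per component, A: μ=9, E[X²]=84.6; B: μ=6.5, E[X²]=45.1667; C: μ=6.84, E[X²]=48.4272; D: μ=2.5, E[X²]=8.125.
E[X] = 0.34·9 + 0.15·6.5 + 0.23·6.84 + 0.28·2.5 = 6.3082.
E[X²] = 0.34·84.6 + 0.15·45.1667 + 0.23·48.4272 + 0.28·8.125 = 48.9523.
Var(X) = E[X²] − (E[X])² = 48.9523 − 39.7934 = 9.15887.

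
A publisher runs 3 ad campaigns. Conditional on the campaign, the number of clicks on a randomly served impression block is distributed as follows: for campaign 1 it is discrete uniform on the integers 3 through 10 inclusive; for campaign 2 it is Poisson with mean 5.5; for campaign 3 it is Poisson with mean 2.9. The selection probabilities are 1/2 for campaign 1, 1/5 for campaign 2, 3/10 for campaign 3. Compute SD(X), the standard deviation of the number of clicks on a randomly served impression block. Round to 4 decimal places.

2.6542

Per component, 1: μ=6.5, E[X²]=47.5; 2: μ=5.5, E[X²]=35.75; 3: μ=2.9, E[X²]=11.31.
E[X] = 0.5·6.5 + 0.2·5.5 + 0.3·2.9 = 5.22.
E[X²] = 0.5·47.5 + 0.2·35.75 + 0.3·11.31 = 34.293.
Var(X) = E[X²] − (E[X])² = 34.293 − 27.2484 = 7.0446.
SD(X) = √7.0446 = 2.65417.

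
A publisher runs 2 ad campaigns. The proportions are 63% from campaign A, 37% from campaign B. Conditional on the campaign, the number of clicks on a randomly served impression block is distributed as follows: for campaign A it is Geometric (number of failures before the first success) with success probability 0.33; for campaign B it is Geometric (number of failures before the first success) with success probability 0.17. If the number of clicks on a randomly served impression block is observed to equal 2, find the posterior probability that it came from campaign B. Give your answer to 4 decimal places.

0.3171

Likelihoods P(X=2 | ·): A: 0.148137; B: 0.117113.
Posterior ∝ prior × likelihood. Numerator for B: 0.37·0.117113 = 0.0433318.
Normalizing constant: 0.63·0.148137 + 0.37·0.117113 = 0.136658.
P(B | observation) = 0.0433318 / 0.136658 = 0.317082.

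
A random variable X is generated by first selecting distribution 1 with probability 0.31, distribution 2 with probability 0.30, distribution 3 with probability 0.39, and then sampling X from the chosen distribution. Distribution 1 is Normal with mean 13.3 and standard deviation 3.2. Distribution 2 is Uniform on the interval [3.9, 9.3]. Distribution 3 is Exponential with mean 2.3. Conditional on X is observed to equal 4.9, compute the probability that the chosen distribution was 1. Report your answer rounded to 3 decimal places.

Likelihoods f(4.9 | ·): 1: 0.00397631; 2: 0.185185; 3: 0.0516459.
Posterior ∝ prior × likelihood. Numerator for 1: 0.31·0.00397631 = 0.00123266.
Normalizing constant: 0.31·0.00397631 + 0.3·0.185185 + 0.39·0.0516459 = 0.0769301.
P(1 | observation) = 0.00123266 / 0.0769301 = 0.016023.

0.016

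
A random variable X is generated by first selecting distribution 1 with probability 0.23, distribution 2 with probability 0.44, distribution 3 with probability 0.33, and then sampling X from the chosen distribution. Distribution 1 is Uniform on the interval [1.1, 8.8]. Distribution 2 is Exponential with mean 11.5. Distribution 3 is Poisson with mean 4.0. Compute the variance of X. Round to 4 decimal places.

Per component, 1: μ=4.95, E[X²]=29.4433; 2: μ=11.5, E[X²]=264.5; 3: μ=4, E[X²]=20.
E[X] = 0.23·4.95 + 0.44·11.5 + 0.33·4 = 7.5185.
E[X²] = 0.23·29.4433 + 0.44·264.5 + 0.33·20 = 129.752.
Var(X) = E[X²] − (E[X])² = 129.752 − 56.5278 = 73.2241.

73.2241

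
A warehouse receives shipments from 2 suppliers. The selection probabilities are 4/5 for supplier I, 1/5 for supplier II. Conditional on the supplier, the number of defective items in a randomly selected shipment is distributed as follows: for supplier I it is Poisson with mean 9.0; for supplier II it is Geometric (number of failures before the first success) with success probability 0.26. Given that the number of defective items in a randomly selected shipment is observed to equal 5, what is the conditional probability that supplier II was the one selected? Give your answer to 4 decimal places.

Likelihoods P(X=5 | ·): I: 0.0607269; II: 0.0576942.
Posterior ∝ prior × likelihood. Numerator for II: 0.2·0.0576942 = 0.0115388.
Normalizing constant: 0.8·0.0607269 + 0.2·0.0576942 = 0.0601203.
P(II | observation) = 0.0115388 / 0.0601203 = 0.191929.

0.1919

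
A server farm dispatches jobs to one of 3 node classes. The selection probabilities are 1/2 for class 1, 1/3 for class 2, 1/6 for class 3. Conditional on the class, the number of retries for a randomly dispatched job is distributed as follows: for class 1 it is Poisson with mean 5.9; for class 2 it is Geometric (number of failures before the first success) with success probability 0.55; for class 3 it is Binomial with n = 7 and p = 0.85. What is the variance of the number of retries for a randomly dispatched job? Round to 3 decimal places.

9.362

Per component, 1: μ=5.9, E[X²]=40.71; 2: μ=0.818182, E[X²]=2.15702; 3: μ=5.95, E[X²]=36.295.
E[X] = 0.5·5.9 + 0.333333·0.818182 + 0.166667·5.95 = 4.21439.
E[X²] = 0.5·40.71 + 0.333333·2.15702 + 0.166667·36.295 = 27.1232.
Var(X) = E[X²] − (E[X])² = 27.1232 − 17.7611 = 9.36206.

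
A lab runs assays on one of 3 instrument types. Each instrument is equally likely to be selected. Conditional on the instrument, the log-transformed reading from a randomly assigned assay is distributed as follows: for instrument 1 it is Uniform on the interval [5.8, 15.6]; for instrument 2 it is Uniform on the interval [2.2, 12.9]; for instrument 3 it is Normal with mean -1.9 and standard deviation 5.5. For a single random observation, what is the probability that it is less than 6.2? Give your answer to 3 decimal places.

Conditional on each instrument, P(X < 6.2): 1: 0.0408163; 2: 0.373832; 3: 0.929588.
By total probability, P(X < 6.2) = 0.333333·0.0408163 + 0.333333·0.373832 + 0.333333·0.929588 = 0.448079.

0.448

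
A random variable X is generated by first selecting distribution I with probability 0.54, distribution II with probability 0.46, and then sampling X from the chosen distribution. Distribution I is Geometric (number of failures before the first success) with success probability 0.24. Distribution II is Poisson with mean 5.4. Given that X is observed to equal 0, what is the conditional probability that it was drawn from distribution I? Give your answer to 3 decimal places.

0.984

Likelihoods P(X=0 | ·): I: 0.24; II: 0.00451658.
Posterior ∝ prior × likelihood. Numerator for I: 0.54·0.24 = 0.1296.
Normalizing constant: 0.54·0.24 + 0.46·0.00451658 = 0.131678.
P(I | observation) = 0.1296 / 0.131678 = 0.984222.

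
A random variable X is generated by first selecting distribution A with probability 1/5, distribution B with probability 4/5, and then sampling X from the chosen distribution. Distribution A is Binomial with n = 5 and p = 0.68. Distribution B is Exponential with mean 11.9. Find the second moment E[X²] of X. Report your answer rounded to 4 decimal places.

229.1056

For each component E[X²] = Var + (mean)², giving A: 12.648; B: 283.22.
Overall E[X²] = 0.2·12.648 + 0.8·283.22 = 229.106.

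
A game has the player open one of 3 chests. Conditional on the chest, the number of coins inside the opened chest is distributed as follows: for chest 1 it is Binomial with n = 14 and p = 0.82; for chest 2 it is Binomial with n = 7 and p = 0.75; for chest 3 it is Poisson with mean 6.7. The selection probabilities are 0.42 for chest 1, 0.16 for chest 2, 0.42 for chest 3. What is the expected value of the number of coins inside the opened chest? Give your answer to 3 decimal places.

Component means — 1: 11.48; 2: 5.25; 3: 6.7.
E[X] = 0.42·11.48 + 0.16·5.25 + 0.42·6.7 = 8.4756.

8.476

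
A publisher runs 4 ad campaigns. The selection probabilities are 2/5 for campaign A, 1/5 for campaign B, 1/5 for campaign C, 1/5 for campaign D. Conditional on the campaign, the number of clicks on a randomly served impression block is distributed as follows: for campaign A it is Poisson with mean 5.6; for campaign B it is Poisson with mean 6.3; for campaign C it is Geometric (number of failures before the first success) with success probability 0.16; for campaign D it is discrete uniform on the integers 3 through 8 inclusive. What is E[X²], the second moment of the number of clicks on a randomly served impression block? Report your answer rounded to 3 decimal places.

42.690

For each component E[X²] = Var + (mean)², giving A: 36.96; B: 45.99; C: 60.375; D: 33.1667.
Overall E[X²] = 0.4·36.96 + 0.2·45.99 + 0.2·60.375 + 0.2·33.1667 = 42.6903.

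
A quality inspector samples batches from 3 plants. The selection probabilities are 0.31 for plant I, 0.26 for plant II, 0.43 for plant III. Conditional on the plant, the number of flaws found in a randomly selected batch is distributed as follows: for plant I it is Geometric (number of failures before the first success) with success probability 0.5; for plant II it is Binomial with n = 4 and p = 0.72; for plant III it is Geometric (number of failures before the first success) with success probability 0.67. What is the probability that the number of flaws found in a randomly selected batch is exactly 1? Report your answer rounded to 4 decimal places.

0.1890

Conditional on each plant, P(X = 1): I: 0.25; II: 0.0632218; III: 0.2211.
By total probability, P(X = 1) = 0.31·0.25 + 0.26·0.0632218 + 0.43·0.2211 = 0.189011.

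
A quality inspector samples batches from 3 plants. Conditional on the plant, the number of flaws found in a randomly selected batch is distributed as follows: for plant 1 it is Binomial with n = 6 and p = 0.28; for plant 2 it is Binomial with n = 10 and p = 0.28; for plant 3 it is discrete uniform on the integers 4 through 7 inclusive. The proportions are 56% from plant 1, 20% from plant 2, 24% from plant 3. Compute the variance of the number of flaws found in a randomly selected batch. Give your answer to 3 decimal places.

Per component, 1: μ=1.68, E[X²]=4.032; 2: μ=2.8, E[X²]=9.856; 3: μ=5.5, E[X²]=31.5.
E[X] = 0.56·1.68 + 0.2·2.8 + 0.24·5.5 = 2.8208.
E[X²] = 0.56·4.032 + 0.2·9.856 + 0.24·31.5 = 11.7891.
Var(X) = E[X²] − (E[X])² = 11.7891 − 7.95691 = 3.83221.

3.832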